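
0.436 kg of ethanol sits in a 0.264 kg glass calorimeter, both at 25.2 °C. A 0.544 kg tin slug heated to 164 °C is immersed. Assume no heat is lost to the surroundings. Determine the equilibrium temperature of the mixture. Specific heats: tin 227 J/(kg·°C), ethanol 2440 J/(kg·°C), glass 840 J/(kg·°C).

T_f ≈ 37.4 °C

With ΣQ=0 the equilibrium temperature is the m·c-weighted mean:
T_f = (123.49×164 + 1063.8×25.2 + 221.76×25.2) / (123.49 + 1063.8 + 221.76)
    = 52649 / 1409.1 ≈ 37.36 °C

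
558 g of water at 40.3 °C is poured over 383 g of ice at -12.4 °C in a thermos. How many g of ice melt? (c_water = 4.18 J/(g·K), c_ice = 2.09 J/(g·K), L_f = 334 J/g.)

Water can give up m c ΔT = 558·4.18·40.3 = 93997 J before reaching 0 °C.
Warming the ice to 0 °C takes 383·2.09·12.4 = 9925.8 J, leaving 84072 J for melting.
Fully melting the ice requires m_ice L_f = 383·334 = 127922 J.
84072 J < 127922 J, so only part of the ice melts and the system sits at 0 °C.
m_melted·334 = 84072  ⇒  m_melted ≈ 251.7 g.

m_melted ≈ 252 g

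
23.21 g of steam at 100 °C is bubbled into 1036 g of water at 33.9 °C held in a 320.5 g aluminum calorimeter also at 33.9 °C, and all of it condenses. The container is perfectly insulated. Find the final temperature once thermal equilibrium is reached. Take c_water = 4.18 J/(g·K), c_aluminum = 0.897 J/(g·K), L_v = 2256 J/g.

Energy balance with sensible and latent terms:
condense steam: −23.21·2256 = −52362; condensate cools 100→T: 23.21·4.18·(T − 100) = 97.02(T − 100); water warms: 1036·4.18·(T − 33.9) = 4330.5(T − 33.9); cup: 287.49(T − 33.9)
4715 T = 52362 + 9701.8 + 156549 = 218613
T ≈ 46.37 °C (< 100 °C, so full condensation is consistent).

T_f ≈ 46.4 °C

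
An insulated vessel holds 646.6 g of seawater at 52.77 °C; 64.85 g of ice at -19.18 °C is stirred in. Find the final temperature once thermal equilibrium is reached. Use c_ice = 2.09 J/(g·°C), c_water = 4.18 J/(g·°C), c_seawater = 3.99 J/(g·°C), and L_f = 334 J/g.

T_f ≈ 39.2 °C

Energy conservation, ΣQ = 0:
warm ice to 0 °C: 64.85×2.09×(0 − (-19.18)) = 2599.6
  latent heat to melt: 64.85×334 = 21660
  warm the meltwater: 271.07 T
  seawater: 2579.9(T − 52.77)
2851 T = 136143 − 24259 = 111884
T ≈ 39.24 °C. Since T > 0 °C, the all-ice-melts assumption holds.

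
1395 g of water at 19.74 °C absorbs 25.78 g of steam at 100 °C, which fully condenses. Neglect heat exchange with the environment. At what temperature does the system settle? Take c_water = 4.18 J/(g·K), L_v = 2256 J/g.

Setting the total heat transfer to zero:
latent heat released on condensation: 25.78×2256 = 58160; condensate cools 100→T: 25.78×4.18×(T − 100) = 107.76(T − 100); water warms: 1395×4.18×(T − 19.74) = 5831.1(T − 19.74)
5938.9 T = 58160 + 10776 + 115106 = 184042
T ≈ 30.99 °C — below 100 °C, confirming all the steam condensed.

T_f ≈ 31.0 °C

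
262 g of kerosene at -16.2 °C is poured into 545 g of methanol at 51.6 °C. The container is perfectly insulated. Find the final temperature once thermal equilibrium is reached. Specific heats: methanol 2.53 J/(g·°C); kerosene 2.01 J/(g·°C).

T_f ≈ 32.9 °C

Heat lost by the methanol equals heat gained by the kerosene:
545×2.53×(51.6 − T) = 262×2.01×(T − (-16.2))
1378.8(51.6 − T) = 526.62(T − (-16.2))
1905.5 T = 62617  ⇒  T ≈ 32.86 °C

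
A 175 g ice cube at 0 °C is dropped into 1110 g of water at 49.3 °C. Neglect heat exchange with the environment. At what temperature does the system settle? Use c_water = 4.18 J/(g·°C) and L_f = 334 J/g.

Conservation of energy gives ΣQ = 0:
fusion: m_ice L_f = 175·334 = 58450
  warm the meltwater: 731.5 T
  water: 4639.8(T − 49.3)
5371.3 T = 228742 − 58450 = 170292
T ≈ 31.70 °C. Since T > 0 °C, the all-ice-melts assumption holds.

T_f ≈ 31.7 °C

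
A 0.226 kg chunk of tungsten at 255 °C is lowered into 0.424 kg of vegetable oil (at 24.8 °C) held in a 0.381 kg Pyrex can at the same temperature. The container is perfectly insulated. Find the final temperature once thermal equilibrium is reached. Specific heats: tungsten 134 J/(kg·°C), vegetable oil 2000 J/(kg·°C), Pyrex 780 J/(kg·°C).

T_f ≈ 30.7 °C

Net heat exchanged in the isolated system is zero:
0.226×134×(T − 255) + 0.424×2000×(T − 24.8) + 0.381×780×(T − 24.8) = 0
(30.28 + 848 + 297.18) T = 30.28×255 + 848×24.8 + 297.18×24.8
T = 36123 / 1175.5 = 30.7 °C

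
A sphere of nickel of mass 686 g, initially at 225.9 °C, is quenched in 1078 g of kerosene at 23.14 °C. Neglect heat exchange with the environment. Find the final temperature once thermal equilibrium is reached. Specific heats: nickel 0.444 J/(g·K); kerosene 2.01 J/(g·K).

With ΣQ=0 the equilibrium temperature is the m·c-weighted mean:
T_f = (304.58*225.9 + 2166.8*23.14) / (304.58 + 2166.8)
    = 118945 / 2471.4 ≈ 48.13 °C

T_f ≈ 48.1 °C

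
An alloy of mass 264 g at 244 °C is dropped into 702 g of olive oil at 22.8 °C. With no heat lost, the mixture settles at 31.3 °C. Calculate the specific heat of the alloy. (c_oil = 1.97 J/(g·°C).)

c ≈ 0.209 J/(g·°C)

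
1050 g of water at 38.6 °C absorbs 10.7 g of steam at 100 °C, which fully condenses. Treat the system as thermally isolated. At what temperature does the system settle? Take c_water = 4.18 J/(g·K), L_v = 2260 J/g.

Energy balance with sensible and latent terms:
condense steam: −10.7×2260 = −24182; condensate cools 100→T: 10.7×4.18×(T − 100) = 44.73(T − 100); original water: 4389(T − 38.6)
4433.7 T = 24182 + 4472.6 + 169415 = 198070
T ≈ 44.67 °C, under the boiling point, so the assumption holds.

T_f ≈ 44.7 °C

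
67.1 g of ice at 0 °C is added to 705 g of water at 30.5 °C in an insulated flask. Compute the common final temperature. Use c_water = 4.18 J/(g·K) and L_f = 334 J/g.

Heat gained plus heat lost sum to zero:
latent heat to melt: 67.1·334 = 22411; warm the meltwater: 280.48 T; water: 2946.9(T − 30.5)
3227.4 T = 89880 − 22411 = 67469
T ≈ 20.91 °C (positive, so assuming full melt was valid).

T_f ≈ 20.9 °C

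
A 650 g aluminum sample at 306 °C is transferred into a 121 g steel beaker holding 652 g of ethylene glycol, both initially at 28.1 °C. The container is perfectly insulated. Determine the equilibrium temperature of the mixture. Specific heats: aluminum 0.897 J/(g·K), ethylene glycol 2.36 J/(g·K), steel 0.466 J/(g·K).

Energy conservation, ΣQ = 0:
650·0.897·(T − 306) + 652·2.36·(T − 28.1) + 121·0.466·(T − 28.1) = 0
583.05(T − 306) + 1538.7(T − 28.1) + 56.39(T − 28.1) = 0
2178.2 T = 223236
T = 223236/2178.2 ≈ 102.49 °C

T_f ≈ 102.5 °C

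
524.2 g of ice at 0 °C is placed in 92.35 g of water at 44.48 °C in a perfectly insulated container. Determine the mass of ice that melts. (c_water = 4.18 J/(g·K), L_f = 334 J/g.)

Water can give up m c ΔT = 92.35×4.18×44.48 = 17170 J before reaching 0 °C.
Melting all 524.2 g of ice would need 524.2×334 = 175083 J.
That's not enough to melt it all — equilibrium is at 0 °C with ice remaining.
Mass melted = 17170/334 ≈ 51.41 g.

m_melted ≈ 51.4 g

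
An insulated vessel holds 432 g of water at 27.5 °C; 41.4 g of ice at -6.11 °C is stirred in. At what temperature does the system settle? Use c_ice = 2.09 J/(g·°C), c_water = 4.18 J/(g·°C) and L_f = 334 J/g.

T_f ≈ 17.8 °C

Sum of m c ΔT and latent-heat terms is zero:
ice -6.11→0 °C: 41.4·2.09·6.11 = 528.67; melt ice: 41.4·334 = 13828; meltwater 0→T: 41.4·4.18·T = 173.05 T; water: 1805.8(T − 27.5)
1978.8 T = 49658 − 14356 = 35302
T ≈ 17.84 °C — above 0 °C, consistent with complete melting.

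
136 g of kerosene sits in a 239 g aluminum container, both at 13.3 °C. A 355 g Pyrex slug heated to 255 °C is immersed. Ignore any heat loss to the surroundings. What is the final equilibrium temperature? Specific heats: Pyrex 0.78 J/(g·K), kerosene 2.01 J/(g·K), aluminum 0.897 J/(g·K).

T_f ≈ 100.8 °C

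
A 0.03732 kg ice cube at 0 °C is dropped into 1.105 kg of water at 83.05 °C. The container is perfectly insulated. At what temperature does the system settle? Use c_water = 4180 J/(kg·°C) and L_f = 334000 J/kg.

T_f ≈ 77.7 °C

Net heat exchanged in the isolated system is zero:
melt ice: 0.03732·334000 = 12465; meltwater 0→T: 0.03732·4180·T = 156 T; water cools: 1.105·4180·(T − 83.05) = 4618.9(T − 83.05)
4774.9 T = 383600 − 12465 = 371135
T ≈ 77.73 °C — above 0 °C, consistent with complete melting.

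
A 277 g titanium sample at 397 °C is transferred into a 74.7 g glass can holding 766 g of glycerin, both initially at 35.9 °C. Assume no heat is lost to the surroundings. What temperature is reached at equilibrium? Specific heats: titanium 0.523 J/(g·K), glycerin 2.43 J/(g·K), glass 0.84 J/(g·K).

T_f ≈ 61.2 °C

T_f is the heat-capacity-weighted average of the initial temperatures:
T_f = (144.87*397 + 1861.4*35.9 + 62.75*35.9) / (144.87 + 1861.4 + 62.75)
    = 126590 / 2069 ≈ 61.18 °C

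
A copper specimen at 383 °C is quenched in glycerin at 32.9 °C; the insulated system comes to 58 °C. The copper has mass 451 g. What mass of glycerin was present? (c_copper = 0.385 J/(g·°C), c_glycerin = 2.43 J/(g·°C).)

|Q_copper| = |Q_glycerin|:
451×0.385×(383 − 58) = m×2.43×(58 − 32.9)
60.99 m = 56431  ⇒  m ≈ 925.2 g

m ≈ 925 g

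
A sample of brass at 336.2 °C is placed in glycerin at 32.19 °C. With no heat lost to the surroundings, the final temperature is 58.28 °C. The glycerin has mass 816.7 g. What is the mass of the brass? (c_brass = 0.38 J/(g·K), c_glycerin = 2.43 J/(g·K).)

m ≈ 490 g

|Q_brass| = |Q_glycerin|:
m×0.38×(336.2 − 58.28) = 816.7×2.43×(58.28 − 32.19)
105.61 m = 51778  ⇒  m ≈ 490.3 g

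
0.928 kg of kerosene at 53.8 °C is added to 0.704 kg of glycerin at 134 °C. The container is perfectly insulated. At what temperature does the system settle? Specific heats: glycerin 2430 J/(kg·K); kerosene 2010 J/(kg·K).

T_f ≈ 92.2 °C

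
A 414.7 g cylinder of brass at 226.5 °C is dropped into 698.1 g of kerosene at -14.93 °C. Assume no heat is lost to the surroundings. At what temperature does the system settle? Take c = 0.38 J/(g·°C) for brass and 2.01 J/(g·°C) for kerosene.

T_f ≈ 9.4 °C

T_f is the heat-capacity-weighted average of the initial temperatures:
T_f = (157.59·226.5 + 1403.2·(-14.93)) / (157.59 + 1403.2)
    = 14744 / 1560.8 ≈ 9.45 °C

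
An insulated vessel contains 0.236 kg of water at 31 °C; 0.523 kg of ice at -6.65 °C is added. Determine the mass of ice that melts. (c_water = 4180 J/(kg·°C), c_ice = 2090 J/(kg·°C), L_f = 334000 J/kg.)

m_melted ≈ 0.0698 kg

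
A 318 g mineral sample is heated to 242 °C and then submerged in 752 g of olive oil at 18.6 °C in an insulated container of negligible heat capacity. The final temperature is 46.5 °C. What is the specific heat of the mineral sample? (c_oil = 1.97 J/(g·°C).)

m_s c (T_s − T_f) = m_oil c_oil (T_f − T_0):
318·c·(242 − 46.5) = 752·1.97·(46.5 − 18.6)
62169 c = 41332  ⇒  c ≈ 0.6648 J/(g·°C)

c ≈ 0.665 J/(g·°C)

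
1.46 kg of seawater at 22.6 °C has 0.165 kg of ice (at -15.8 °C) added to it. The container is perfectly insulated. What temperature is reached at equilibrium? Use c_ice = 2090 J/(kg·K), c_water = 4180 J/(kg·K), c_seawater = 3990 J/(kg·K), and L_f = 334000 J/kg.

T_f ≈ 10.9 °C

Taking heat into each body as positive, Σ m c ΔT = 0:
ice -15.8→0 °C: 0.165×2090×15.8 = 5448.6
  latent heat to melt: 0.165×334000 = 55110
  warm the meltwater: 689.7 T
  seawater: 5825.4(T − 22.6)
6515.1 T = 131654 − 60559 = 71095
T ≈ 10.91 °C (positive, so assuming full melt was valid).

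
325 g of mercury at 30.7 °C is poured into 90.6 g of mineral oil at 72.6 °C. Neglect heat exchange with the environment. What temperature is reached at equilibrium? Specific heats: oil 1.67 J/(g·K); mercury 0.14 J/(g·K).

With ΣQ=0 the equilibrium temperature is the m·c-weighted mean:
T_f = (151.3×72.6 + 45.5×30.7) / (151.3 + 45.5)
    = 12381 / 196.8 ≈ 62.91 °C

T_f ≈ 62.9 °C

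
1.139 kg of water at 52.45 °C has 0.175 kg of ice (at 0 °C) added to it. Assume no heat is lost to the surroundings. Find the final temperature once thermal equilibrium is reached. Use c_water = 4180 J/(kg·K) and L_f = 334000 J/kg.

T_f ≈ 34.8 °C

Net heat exchanged in the isolated system is zero:
melt ice: 0.175×334000 = 58450
  warm the meltwater: 731.5 T
  water cools: 1.139×4180×(T − 52.45) = 4761(T − 52.45)
5492.5 T = 249715 − 58450 = 191265
T ≈ 34.82 °C. Since T > 0 °C, the all-ice-melts assumption holds.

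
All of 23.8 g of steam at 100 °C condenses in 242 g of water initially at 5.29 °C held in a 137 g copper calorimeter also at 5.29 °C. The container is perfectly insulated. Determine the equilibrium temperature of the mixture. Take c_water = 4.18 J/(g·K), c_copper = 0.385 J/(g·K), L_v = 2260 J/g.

Energy conservation, ΣQ = 0:
condense steam: −23.8·2260 = −53788; condensed water 100 °C→T: 99.48(T − 100); water warms: 242·4.18·(T − 5.29) = 1011.6(T − 5.29); cup: 52.75(T − 5.29)
1163.8 T = 53788 + 9948.4 + 5630.2 = 69367
T ≈ 59.60 °C — below 100 °C, confirming all the steam condensed.

T_f ≈ 59.6 °C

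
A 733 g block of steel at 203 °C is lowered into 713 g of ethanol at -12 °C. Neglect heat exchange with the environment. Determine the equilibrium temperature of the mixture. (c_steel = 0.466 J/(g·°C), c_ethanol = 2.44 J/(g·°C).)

T_f ≈ 23.3 °C

Set heat shed by the hot body equal to heat absorbed by the cold body:
733×0.466×(203 − T) = 713×2.44×(T − (-12))
341.58(203 − T) = 1739.7(T − (-12))
2081.3 T = 48464  ⇒  T ≈ 23.29 °C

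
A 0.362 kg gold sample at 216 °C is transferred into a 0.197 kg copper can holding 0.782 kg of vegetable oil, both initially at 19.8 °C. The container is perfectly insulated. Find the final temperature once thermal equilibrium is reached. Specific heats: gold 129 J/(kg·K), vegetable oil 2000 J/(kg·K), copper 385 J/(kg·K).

T_f ≈ 25.2 °C

Conservation of energy gives ΣQ = 0:
0.362*129*(T − 216) + 0.782*2000*(T − 19.8) + 0.197*385*(T − 19.8) = 0
1686.5 T = 42556
T ≈ 25.23 °C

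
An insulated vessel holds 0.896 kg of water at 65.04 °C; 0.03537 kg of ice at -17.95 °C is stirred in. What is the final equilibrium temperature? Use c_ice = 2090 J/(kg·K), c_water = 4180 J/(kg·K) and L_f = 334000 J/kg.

T_f ≈ 59.2 °C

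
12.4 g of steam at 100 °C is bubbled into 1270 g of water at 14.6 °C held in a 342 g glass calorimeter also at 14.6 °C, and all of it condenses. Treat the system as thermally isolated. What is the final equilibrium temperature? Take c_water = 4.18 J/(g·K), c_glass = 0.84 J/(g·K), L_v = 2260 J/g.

Energy conservation, ΣQ = 0:
latent heat released on condensation: 12.4×2260 = 28024; condensed water 100 °C→T: 51.83(T − 100); water warms: 1270×4.18×(T − 14.6) = 5308.6(T − 14.6); glass cup: 342×0.84×(T − 14.6) = 287.28(T − 14.6)
5647.7 T = 28024 + 5183.2 + 81700 = 114907
T ≈ 20.35 °C — below 100 °C, confirming all the steam condensed.

T_f ≈ 20.3 °C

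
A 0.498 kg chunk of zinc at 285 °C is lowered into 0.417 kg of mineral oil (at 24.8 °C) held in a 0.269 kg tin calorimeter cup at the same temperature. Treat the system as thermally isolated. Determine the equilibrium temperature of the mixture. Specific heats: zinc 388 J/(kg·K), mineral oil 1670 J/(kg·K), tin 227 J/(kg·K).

T_f ≈ 77.7 °C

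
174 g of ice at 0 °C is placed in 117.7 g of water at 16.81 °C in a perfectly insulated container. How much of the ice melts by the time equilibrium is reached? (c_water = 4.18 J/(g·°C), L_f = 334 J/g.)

Water can give up m c ΔT = 117.7×4.18×16.81 = 8270.3 J before reaching 0 °C.
To melt every bit of ice: 174×334 = 58116 J.
That's not enough to melt it all — equilibrium is at 0 °C with ice remaining.
Mass melted = 8270.3/334 ≈ 24.76 g.

m_melted ≈ 24.8 g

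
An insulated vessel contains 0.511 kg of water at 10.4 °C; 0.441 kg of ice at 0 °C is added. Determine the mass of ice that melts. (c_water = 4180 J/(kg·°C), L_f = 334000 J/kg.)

m_melted ≈ 0.0665 kg

Heat available from the water dropping to 0 °C: 0.511×4180×10.4 = 22214 J.
Fully melting the ice requires m_ice L_f = 0.441×334000 = 147294 J.
22214 J < 147294 J, so only part of the ice melts and the system sits at 0 °C.
m_melted×334000 = 22214  ⇒  m_melted ≈ 0.06651 kg.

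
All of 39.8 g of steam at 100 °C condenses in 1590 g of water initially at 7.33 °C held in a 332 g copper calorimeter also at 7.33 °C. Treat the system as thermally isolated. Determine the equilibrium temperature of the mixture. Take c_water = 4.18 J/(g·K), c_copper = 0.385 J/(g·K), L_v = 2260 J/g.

Energy balance with sensible and latent terms:
latent heat released on condensation: 39.8·2260 = 89948; condensate cools 100→T: 39.8·4.18·(T − 100) = 166.36(T − 100); original water: 6646.2(T − 7.33); cup: 127.82(T − 7.33)
6940.4 T = 89948 + 16636 + 49654 = 156238
T ≈ 22.51 °C, under the boiling point, so the assumption holds.

T_f ≈ 22.5 °C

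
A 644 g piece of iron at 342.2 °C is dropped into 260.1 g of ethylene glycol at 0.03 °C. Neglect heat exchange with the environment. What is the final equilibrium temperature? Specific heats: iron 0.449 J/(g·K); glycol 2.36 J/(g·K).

Energy conservation, ΣQ = 0:
644*0.449*(T − 342.2) + 260.1*2.36*(T − 0.03) = 0
(289.16 + 613.84) T = 289.16*342.2 + 613.84*0.03
T ≈ 109.60 °C

T_f ≈ 109.6 °C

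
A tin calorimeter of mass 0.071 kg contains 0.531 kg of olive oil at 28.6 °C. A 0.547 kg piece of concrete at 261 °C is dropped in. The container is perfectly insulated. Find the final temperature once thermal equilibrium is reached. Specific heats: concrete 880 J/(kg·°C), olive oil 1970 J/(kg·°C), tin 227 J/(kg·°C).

Energy conservation, ΣQ = 0:
0.547*880*(T − 261) + 0.531*1970*(T − 28.6) + 0.071*227*(T − 28.6) = 0
481.36(T − 261) + 1046.1(T − 28.6) + 16.12(T − 28.6) = 0
(481.36 + 1046.1 + 16.12) T = 481.36*261 + 1046.1*28.6 + 16.12*28.6
T = 156014 / 1543.5 = 101 °C

T_f ≈ 101.1 °C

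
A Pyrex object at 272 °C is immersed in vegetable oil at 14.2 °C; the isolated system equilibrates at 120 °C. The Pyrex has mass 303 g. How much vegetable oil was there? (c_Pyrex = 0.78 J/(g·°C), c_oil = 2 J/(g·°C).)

Let T be the final temperature. ΣQ_i = 0:
303×0.78×(120 − 272) + m×2×(120 − 14.2) = 0
211.6 m = 35924
m = 35924/211.6 ≈ 169.8 g

m ≈ 170 g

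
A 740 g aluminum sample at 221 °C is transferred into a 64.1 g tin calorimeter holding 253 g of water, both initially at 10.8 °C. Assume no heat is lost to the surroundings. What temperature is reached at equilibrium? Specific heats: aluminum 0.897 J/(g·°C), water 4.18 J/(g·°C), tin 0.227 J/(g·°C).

T_f ≈ 91.2 °C

Taking heat into each body as positive, Σ m c ΔT = 0:
740·0.897·(T − 221) + 253·4.18·(T − 10.8) + 64.1·0.227·(T − 10.8) = 0
663.78(T − 221) + 1057.5(T − 10.8) + 14.55(T − 10.8) = 0
1735.9 T = 158274
T = 158274 / 1735.9 = 91.2 °C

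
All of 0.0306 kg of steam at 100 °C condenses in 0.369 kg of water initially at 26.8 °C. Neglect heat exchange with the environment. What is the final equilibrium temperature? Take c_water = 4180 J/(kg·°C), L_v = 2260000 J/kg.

T_f ≈ 73.8 °C

Sum of m c ΔT and latent-heat terms is zero:
steam→water at 100 °C releases m L_v = 0.0306·2260000 = 69156
  condensate cools 100→T: 0.0306·4180·(T − 100) = 127.91(T − 100)
  water warms: 0.369·4180·(T − 26.8) = 1542.4(T − 26.8)
1670.3 T = 69156 + 12791 + 41337 = 123284
T ≈ 73.81 °C — below 100 °C, confirming all the steam condensed.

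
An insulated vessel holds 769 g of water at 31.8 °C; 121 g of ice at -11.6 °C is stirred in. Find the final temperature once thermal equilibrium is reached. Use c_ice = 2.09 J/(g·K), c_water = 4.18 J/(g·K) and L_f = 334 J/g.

Energy balance with sensible and latent terms:
warm ice to 0 °C: 121·2.09·(0 − (-11.6)) = 2933.5; latent heat to melt: 121·334 = 40414; meltwater 0→T: 121·4.18·T = 505.78 T; water: 3214.4(T − 31.8)
3720.2 T = 102219 − 43348 = 58871
T ≈ 15.82 °C — above 0 °C, consistent with complete melting.

T_f ≈ 15.8 °C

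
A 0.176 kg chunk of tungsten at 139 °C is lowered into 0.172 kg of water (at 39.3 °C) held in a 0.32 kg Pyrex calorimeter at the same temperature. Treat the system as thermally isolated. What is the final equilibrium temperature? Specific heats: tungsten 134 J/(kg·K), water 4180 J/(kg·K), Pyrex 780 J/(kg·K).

T_f ≈ 41.7 °C

Energy conservation, ΣQ = 0:
0.176·134·(T − 139) + 0.172·4180·(T − 39.3) + 0.32·780·(T − 39.3) = 0
23.58(T − 139) + 718.96(T − 39.3) + 249.6(T − 39.3) = 0
(23.58 + 718.96 + 249.6) T = 23.58·139 + 718.96·39.3 + 249.6·39.3
T = 41343/992.14 ≈ 41.67 °C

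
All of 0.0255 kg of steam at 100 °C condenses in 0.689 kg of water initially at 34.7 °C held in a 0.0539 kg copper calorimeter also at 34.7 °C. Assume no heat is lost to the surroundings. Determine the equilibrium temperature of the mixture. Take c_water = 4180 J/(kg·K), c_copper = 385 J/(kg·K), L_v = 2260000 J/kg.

T_f ≈ 56.2 °C

Net heat exchanged in the isolated system is zero:
steam→water at 100 °C releases m L_v = 0.0255·2260000 = 57630; condensate cools 100→T: 0.0255·4180·(T − 100) = 106.59(T − 100); original water: 2880(T − 34.7); copper cup: 0.0539·385·(T − 34.7) = 20.75(T − 34.7)
3007.4 T = 57630 + 10659 + 100657 = 168946
T ≈ 56.18 °C — below 100 °C, confirming all the steam condensed.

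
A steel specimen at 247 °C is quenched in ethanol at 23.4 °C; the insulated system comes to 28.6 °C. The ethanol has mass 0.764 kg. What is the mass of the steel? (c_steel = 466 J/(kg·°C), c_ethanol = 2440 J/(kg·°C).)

Heat lost by the steel = heat gained by the ethanol:
m·466·(247 − 28.6) = 0.764·2440·(28.6 − 23.4)
101774 m = 9693.6  ⇒  m ≈ 0.09525 kg

m ≈ 0.0952 kg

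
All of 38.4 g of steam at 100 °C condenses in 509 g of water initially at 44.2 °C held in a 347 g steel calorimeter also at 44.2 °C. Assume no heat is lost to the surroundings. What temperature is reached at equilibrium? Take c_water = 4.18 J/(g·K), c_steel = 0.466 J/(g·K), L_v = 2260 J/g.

Energy balance with sensible and latent terms:
condense steam: −38.4×2260 = −86784
  condensed water 100 °C→T: 160.51(T − 100)
  original water: 2127.6(T − 44.2)
  cup: 161.7(T − 44.2)
2449.8 T = 86784 + 16051 + 101188 = 204023
T ≈ 83.28 °C (< 100 °C, so full condensation is consistent).

T_f ≈ 83.3 °C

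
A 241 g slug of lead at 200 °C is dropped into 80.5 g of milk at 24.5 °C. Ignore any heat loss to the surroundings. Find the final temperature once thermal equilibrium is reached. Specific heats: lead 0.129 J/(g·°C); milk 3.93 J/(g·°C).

T_f ≈ 40.2 °C

Net heat exchanged in the isolated system is zero:
241×0.129×(T − 200) + 80.5×3.93×(T − 24.5) = 0
31.09(T − 200) + 316.37(T − 24.5) = 0
347.45 T = 13969
T ≈ 40.20 °C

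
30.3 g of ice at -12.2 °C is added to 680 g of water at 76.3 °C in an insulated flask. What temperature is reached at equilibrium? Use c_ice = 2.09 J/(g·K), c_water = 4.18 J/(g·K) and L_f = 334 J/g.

T_f ≈ 69.4 °C

Setting the total heat transfer to zero:
ice -12.2→0 °C: 30.3·2.09·12.2 = 772.59; fusion: m_ice L_f = 30.3·334 = 10120; warm the meltwater: 126.65 T; water: 2842.4(T − 76.3)
2969.1 T = 216875 − 10893 = 205982
T ≈ 69.38 °C — above 0 °C, consistent with complete melting.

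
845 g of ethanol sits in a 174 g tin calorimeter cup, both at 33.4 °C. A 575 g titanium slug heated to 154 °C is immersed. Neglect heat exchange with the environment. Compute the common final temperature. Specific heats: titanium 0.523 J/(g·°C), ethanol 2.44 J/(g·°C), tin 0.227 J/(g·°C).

T_f ≈ 48.5 °C

Energy conservation, ΣQ = 0:
575*0.523*(T − 154) + 845*2.44*(T − 33.4) + 174*0.227*(T − 33.4) = 0
(300.73 + 2061.8 + 39.5) T = 300.73*154 + 2061.8*33.4 + 39.5*33.4
T = 116495/2402 ≈ 48.50 °C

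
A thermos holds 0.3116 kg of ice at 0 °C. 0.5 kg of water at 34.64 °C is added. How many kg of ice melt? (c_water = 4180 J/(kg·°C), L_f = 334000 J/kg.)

m_melted ≈ 0.217 kg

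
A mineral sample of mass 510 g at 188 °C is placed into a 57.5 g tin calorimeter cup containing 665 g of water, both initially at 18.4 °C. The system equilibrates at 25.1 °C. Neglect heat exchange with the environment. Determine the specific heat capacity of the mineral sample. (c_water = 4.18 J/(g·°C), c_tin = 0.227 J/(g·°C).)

Heat gained plus heat lost sum to zero:
510·c·(25.1 − 188) + 665·4.18·(25.1 − 18.4) + 57.5·0.227·(25.1 − 18.4) = 0
-83079 c = -18711
c = -18711/-83079 ≈ 0.2252 J/(g·°C)

c ≈ 0.225 J/(g·°C)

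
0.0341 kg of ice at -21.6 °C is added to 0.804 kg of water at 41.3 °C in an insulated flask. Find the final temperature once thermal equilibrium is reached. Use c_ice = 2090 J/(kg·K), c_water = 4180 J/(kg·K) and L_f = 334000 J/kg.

Net heat exchanged in the isolated system is zero:
ice -21.6→0 °C: 0.0341×2090×21.6 = 1539.4; melt ice: 0.0341×334000 = 11389; warm the meltwater: 142.54 T; water: 3360.7(T − 41.3)
3503.3 T = 138798 − 12929 = 125869
T ≈ 35.93 °C (positive, so assuming full melt was valid).

T_f ≈ 35.9 °C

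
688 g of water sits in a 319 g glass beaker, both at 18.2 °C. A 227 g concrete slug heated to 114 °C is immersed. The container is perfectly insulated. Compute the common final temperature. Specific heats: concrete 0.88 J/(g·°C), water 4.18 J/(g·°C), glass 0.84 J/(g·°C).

T_f ≈ 23.9 °C

Let T be the final temperature. ΣQ_i = 0:
227×0.88×(T − 114) + 688×4.18×(T − 18.2) + 319×0.84×(T − 18.2) = 0
199.76(T − 114) + 2875.8(T − 18.2) + 267.96(T − 18.2) = 0
(199.76 + 2875.8 + 267.96) T = 199.76×114 + 2875.8×18.2 + 267.96×18.2
T = 79990/3343.6 ≈ 23.92 °C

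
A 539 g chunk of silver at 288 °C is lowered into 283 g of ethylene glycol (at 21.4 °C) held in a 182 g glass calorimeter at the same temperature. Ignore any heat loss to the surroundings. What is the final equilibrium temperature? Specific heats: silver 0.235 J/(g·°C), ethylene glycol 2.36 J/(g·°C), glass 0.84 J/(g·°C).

T_f ≈ 57.0 °C

Conservation of energy gives ΣQ = 0:
539×0.235×(T − 288) + 283×2.36×(T − 21.4) + 182×0.84×(T − 21.4) = 0
126.66(T − 288) + 667.88(T − 21.4) + 152.88(T − 21.4) = 0
947.42 T = 54044
T = 54044/947.42 ≈ 57.04 °C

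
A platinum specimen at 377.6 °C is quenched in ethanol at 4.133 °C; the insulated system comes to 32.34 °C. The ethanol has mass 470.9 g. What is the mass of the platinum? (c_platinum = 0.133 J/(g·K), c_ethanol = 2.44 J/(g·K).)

m ≈ 706 g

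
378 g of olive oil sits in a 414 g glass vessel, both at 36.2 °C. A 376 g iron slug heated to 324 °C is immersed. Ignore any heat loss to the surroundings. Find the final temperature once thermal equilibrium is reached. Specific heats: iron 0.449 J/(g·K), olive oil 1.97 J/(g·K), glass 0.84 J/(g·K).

Let T be the final temperature. ΣQ_i = 0:
376·0.449·(T − 324) + 378·1.97·(T − 36.2) + 414·0.84·(T − 36.2) = 0
(168.82 + 744.66 + 347.76) T = 168.82·324 + 744.66·36.2 + 347.76·36.2
T ≈ 74.72 °C

T_f ≈ 74.7 °C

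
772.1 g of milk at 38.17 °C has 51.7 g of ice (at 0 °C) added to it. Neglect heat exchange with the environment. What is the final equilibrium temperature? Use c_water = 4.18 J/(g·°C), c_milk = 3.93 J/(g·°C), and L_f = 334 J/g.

T_f ≈ 30.3 °C

Taking heat into each body as positive, Σ m c ΔT = 0:
melt ice: 51.7×334 = 17268; meltwater 0→T: 51.7×4.18×T = 216.11 T; milk: 3034.4(T − 38.17)
3250.5 T = 115821 − 17268 = 98553
T ≈ 30.32 °C. Since T > 0 °C, the all-ice-melts assumption holds.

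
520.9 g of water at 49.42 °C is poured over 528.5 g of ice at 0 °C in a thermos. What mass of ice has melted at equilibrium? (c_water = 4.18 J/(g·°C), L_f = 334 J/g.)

m_melted ≈ 322 g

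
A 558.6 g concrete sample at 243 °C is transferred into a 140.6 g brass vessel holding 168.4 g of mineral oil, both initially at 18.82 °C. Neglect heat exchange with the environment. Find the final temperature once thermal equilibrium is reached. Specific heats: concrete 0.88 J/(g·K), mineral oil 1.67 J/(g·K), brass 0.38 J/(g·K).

Heat gained plus heat lost sum to zero:
558.6*0.88*(T − 243) + 168.4*1.67*(T − 18.82) + 140.6*0.38*(T − 18.82) = 0
491.57(T − 243) + 281.23(T − 18.82) + 53.43(T − 18.82) = 0
826.22 T = 125749
T = 125749 / 826.22 = 152 °C

T_f ≈ 152.2 °C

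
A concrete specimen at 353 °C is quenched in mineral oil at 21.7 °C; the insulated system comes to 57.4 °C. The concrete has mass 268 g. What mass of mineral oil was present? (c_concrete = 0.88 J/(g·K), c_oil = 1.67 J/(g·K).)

Heat lost by the concrete = heat gained by the oil:
268·0.88·(353 − 57.4) = m·1.67·(57.4 − 21.7)
59.62 m = 69714  ⇒  m ≈ 1169 g

m ≈ 1170 g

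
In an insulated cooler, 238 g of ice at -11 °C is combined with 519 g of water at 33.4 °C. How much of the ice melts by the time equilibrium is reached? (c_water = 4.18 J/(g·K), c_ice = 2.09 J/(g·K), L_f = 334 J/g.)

Cooling the water to 0 °C releases 519×4.18×33.4 = 72459 J.
Warming the ice to 0 °C takes 238×2.09×11 = 5471.6 J, leaving 66987 J for melting.
Fully melting the ice requires m_ice L_f = 238×334 = 79492 J.
That's not enough to melt it all — equilibrium is at 0 °C with ice remaining.
Mass melted = 66987/334 ≈ 200.6 g.

m_melted ≈ 201 g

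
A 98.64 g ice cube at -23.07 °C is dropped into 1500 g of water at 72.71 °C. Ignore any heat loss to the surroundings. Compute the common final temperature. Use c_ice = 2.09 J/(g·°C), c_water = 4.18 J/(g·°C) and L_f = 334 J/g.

T_f ≈ 62.6 °C

Energy balance with sensible and latent terms:
warm ice to 0 °C: 98.64·2.09·(0 − (-23.07)) = 4756.1
  melt ice: 98.64·334 = 32946
  meltwater 0→T: 98.64·4.18·T = 412.32 T
  water cools: 1500·4.18·(T − 72.71) = 6270(T − 72.71)
6682.3 T = 455892 − 37702 = 418190
T ≈ 62.58 °C — above 0 °C, consistent with complete melting.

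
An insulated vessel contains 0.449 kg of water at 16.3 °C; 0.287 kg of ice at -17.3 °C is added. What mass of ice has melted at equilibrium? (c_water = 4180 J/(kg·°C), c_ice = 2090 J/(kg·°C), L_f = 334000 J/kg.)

Cooling the water to 0 °C releases 0.449×4180×16.3 = 30592 J.
Of that, 0.287×2090×17.3 = 10377 J goes to bring the ice to 0 °C, leaving 20215 J.
Melting all 0.287 kg of ice would need 0.287×334000 = 95858 J.
20215 J < 95858 J, so only part of the ice melts and the system sits at 0 °C.
m_melted×334000 = 20215  ⇒  m_melted ≈ 0.06052 kg.

m_melted ≈ 0.0605 kg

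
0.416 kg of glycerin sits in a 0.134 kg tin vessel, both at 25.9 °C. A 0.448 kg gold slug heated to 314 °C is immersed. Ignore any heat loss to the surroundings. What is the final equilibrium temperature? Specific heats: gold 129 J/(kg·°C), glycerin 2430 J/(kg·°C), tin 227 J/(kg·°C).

Heat gained plus heat lost sum to zero:
0.448×129×(T − 314) + 0.416×2430×(T − 25.9) + 0.134×227×(T − 25.9) = 0
57.79(T − 314) + 1010.9(T − 25.9) + 30.42(T − 25.9) = 0
1099.1 T = 45116
T = 45116 / 1099.1 = 41 °C

T_f ≈ 41.0 °C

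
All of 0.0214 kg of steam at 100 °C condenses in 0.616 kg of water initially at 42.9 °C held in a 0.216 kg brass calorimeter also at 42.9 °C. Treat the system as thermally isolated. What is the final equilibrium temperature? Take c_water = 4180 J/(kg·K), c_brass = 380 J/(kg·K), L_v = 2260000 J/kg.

T_f ≈ 62.4 °C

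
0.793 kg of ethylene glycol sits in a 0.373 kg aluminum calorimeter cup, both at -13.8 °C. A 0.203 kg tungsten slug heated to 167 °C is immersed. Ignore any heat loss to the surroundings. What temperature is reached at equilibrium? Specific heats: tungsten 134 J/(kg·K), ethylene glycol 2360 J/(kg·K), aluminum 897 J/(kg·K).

T_f ≈ -11.6 °C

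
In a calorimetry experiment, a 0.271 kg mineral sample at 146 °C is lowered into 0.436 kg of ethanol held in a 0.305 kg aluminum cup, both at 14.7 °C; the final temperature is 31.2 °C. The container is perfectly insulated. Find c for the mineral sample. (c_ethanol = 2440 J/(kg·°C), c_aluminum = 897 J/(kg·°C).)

Taking heat into each body as positive, Σ m c ΔT = 0:
0.271×c×(31.2 − 146) + 0.436×2440×(31.2 − 14.7) + 0.305×897×(31.2 − 14.7) = 0
-31.11 c = -22068
c = -22068/-31.11 ≈ 709.3 J/(kg·°C)

c ≈ 709 J/(kg·°C)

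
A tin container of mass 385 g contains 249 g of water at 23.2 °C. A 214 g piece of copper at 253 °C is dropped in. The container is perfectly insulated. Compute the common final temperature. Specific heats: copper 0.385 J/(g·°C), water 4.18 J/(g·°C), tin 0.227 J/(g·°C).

T_f ≈ 38.8 °C

Energy conservation, ΣQ = 0:
214×0.385×(T − 253) + 249×4.18×(T − 23.2) + 385×0.227×(T − 23.2) = 0
82.39(T − 253) + 1040.8(T − 23.2) + 87.39(T − 23.2) = 0
(82.39 + 1040.8 + 87.39) T = 82.39×253 + 1040.8×23.2 + 87.39×23.2
T = 47019 / 1210.6 = 38.8 °C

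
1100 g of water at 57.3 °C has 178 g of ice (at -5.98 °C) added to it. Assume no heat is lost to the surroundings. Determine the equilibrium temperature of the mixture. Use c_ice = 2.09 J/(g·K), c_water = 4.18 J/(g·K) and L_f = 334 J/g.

T_f ≈ 37.8 °C

Energy balance with sensible and latent terms:
ice -5.98→0 °C: 178×2.09×5.98 = 2224.7; melt ice: 178×334 = 59452; warm the meltwater: 744.04 T; water cools: 1100×4.18×(T − 57.3) = 4598(T − 57.3)
5342 T = 263465 − 61677 = 201789
T ≈ 37.77 °C — above 0 °C, consistent with complete melting.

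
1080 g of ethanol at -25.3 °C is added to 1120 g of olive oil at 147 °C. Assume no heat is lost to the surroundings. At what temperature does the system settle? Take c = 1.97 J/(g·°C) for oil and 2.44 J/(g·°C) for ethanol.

T_f ≈ 53.2 °C

|Q_oil| = |Q_ethanol|:
1120·1.97·(147 − T) = 1080·2.44·(T − (-25.3))
2206.4(147 − T) = 2635.2(T − (-25.3))
4841.6 T = 257670  ⇒  T ≈ 53.22 °C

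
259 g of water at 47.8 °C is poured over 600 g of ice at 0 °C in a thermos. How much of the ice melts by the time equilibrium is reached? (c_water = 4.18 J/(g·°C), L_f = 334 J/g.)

Heat available from the water dropping to 0 °C: 259·4.18·47.8 = 51749 J.
To melt every bit of ice: 600·334 = 200400 J.
That's not enough to melt it all — equilibrium is at 0 °C with ice remaining.
m_melted·334 = 51749  ⇒  m_melted ≈ 154.9 g.

m_melted ≈ 155 g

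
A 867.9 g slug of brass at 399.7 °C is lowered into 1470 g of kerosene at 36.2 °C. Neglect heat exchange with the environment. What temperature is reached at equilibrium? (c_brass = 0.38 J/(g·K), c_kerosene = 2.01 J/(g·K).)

T_f ≈ 72.7 °C

Conservation of energy gives ΣQ = 0:
867.9*0.38*(T − 399.7) + 1470*2.01*(T − 36.2) = 0
329.8(T − 399.7) + 2954.7(T − 36.2) = 0
(329.8 + 2954.7) T = 329.8*399.7 + 2954.7*36.2
T = 238782/3284.5 ≈ 72.70 °C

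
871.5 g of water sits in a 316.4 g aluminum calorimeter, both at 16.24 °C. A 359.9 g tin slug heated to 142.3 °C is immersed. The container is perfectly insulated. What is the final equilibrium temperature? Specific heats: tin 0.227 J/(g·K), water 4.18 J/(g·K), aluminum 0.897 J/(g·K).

T_f ≈ 18.8 °C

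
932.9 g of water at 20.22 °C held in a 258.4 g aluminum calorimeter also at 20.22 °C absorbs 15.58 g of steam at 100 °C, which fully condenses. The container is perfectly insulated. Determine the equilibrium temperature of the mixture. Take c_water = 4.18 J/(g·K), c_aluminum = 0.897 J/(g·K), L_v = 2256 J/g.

T_f ≈ 29.8 °C

Setting the total heat transfer to zero:
steam→water at 100 °C releases m L_v = 15.58·2256 = 35148
  condensate cools 100→T: 15.58·4.18·(T − 100) = 65.12(T − 100)
  water warms: 932.9·4.18·(T − 20.22) = 3899.5(T − 20.22)
  aluminum cup: 258.4·0.897·(T − 20.22) = 231.78(T − 20.22)
4196.4 T = 35148 + 6512.4 + 83535 = 125196
T ≈ 29.83 °C (< 100 °C, so full condensation is consistent).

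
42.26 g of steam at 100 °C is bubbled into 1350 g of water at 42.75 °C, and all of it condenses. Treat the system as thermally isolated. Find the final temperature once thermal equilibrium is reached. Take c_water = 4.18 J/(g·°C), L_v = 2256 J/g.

Heat gained plus heat lost sum to zero:
latent heat released on condensation: 42.26×2256 = 95339; condensate cools 100→T: 42.26×4.18×(T − 100) = 176.65(T − 100); water warms: 1350×4.18×(T − 42.75) = 5643(T − 42.75)
5819.6 T = 95339 + 17665 + 241238 = 354241
T ≈ 60.87 °C, under the boiling point, so the assumption holds.

T_f ≈ 60.9 °C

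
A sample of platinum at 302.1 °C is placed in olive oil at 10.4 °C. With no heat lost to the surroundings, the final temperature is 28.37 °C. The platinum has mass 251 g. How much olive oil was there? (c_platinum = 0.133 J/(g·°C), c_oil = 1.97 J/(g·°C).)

m ≈ 258 g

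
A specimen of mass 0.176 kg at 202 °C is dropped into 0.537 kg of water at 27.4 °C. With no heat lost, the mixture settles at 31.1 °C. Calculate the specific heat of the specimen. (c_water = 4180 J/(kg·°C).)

c ≈ 276 J/(kg·°C)

Net heat exchanged in the isolated system is zero:
0.176·c·(31.1 − 202) + 0.537·4180·(31.1 − 27.4) = 0
-30.08 c = -8305.2
c = -8305.2/-30.08 ≈ 276.1 J/(kg·°C)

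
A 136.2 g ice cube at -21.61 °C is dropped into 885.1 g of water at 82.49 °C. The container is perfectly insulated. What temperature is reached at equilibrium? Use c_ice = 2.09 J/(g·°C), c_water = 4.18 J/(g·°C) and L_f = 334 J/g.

T_f ≈ 59.4 °C

Setting the total heat transfer to zero:
warm ice to 0 °C: 136.2×2.09×(0 − (-21.61)) = 6151.5
  latent heat to melt: 136.2×334 = 45491
  warm the meltwater: 569.32 T
  water cools: 885.1×4.18×(T − 82.49) = 3699.7(T − 82.49)
4269 T = 305190 − 51642 = 253547
T ≈ 59.39 °C — above 0 °C, consistent with complete melting.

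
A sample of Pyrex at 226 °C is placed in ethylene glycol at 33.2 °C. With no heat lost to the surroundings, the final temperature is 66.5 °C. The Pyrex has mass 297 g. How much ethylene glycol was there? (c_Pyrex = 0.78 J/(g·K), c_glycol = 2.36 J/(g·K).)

m ≈ 470 g

Taking heat into each body as positive, Σ m c ΔT = 0:
297·0.78·(66.5 − 226) + m·2.36·(66.5 − 33.2) = 0
78.59 m = 36950
m = 36950/78.59 ≈ 470.2 g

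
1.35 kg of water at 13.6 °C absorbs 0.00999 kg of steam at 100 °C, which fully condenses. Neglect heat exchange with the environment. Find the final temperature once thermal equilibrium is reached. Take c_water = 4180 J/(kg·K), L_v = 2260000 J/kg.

T_f ≈ 18.2 °C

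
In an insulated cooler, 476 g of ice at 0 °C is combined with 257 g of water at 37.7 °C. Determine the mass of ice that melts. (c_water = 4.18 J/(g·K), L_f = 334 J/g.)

m_melted ≈ 121 g

Cooling the water to 0 °C releases 257×4.18×37.7 = 40500 J.
Melting all 476 g of ice would need 476×334 = 158984 J.
Since 40500 < 158984 J, not all the ice melts; equilibrium is at 0 °C.
m_melted×334 = 40500  ⇒  m_melted ≈ 121.3 g.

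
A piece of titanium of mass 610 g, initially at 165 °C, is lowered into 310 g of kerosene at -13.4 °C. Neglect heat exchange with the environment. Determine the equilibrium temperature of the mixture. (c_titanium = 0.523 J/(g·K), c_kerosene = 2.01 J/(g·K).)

T_f ≈ 47.0 °C

Energy conservation, ΣQ = 0:
610×0.523×(T − 165) + 310×2.01×(T − (-13.4)) = 0
319.03(T − 165) + 623.1(T − (-13.4)) = 0
(319.03 + 623.1) T = 319.03×165 + 623.1×(-13.4)
T = 44290 / 942.13 = 47 °C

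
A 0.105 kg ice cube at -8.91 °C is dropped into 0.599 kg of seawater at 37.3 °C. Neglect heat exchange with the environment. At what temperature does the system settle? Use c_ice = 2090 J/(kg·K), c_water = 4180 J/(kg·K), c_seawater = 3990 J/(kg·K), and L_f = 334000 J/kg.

T_f ≈ 18.4 °C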